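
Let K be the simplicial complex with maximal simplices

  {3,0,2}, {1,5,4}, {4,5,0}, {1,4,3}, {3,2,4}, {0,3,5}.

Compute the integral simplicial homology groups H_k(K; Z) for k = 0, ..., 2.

H_0 = Z,  H_1 = Z,  H_2 = 0.

K has 6 vertices, 12 edges, 6 triangles.
rank ∂_0 = 0, rank ∂_1 = 5 ⇒ b_0 = 6 − 0 − 5 = 1; all invariant factors of ∂_1 are 1 so no torsion. So H_0 ≅ Z.
rank ∂_1 = 5, rank ∂_2 = 6 ⇒ b_1 = 12 − 5 − 6 = 1; all invariant factors of ∂_2 are 1 so no torsion. So H_1 ≅ Z.
rank ∂_2 = 6, rank ∂_3 = 0 ⇒ b_2 = 6 − 6 − 0 = 0. So H_2 ≅ 0.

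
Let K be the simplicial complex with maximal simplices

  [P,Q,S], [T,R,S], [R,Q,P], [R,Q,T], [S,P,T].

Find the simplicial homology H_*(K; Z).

K has 5 vertices, 10 edges, 5 triangles.
rank ∂_0 = 0, rank ∂_1 = 4 ⇒ b_0 = 5 − 0 − 4 = 1; all invariant factors of ∂_1 are 1 so no torsion. So H_0 ≅ Z.
rank ∂_1 = 4, rank ∂_2 = 5 ⇒ b_1 = 10 − 4 − 5 = 1; all invariant factors of ∂_2 are 1 so no torsion. So H_1 ≅ Z.
rank ∂_2 = 5, rank ∂_3 = 0 ⇒ b_2 = 5 − 5 − 0 = 0. So H_2 ≅ 0.

H_0 ≅ Z,  H_1 ≅ Z,  H_2 = 0.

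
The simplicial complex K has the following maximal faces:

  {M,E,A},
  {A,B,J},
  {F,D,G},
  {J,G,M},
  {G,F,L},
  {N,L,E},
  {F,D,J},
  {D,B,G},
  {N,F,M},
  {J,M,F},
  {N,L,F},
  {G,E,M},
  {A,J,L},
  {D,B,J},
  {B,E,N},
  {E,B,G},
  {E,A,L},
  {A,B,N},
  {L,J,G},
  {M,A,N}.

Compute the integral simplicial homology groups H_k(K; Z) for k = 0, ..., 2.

We work with the vertex ordering A < B < D < E < F < G < J < L < M < N. The simplices of K, each written with vertices in increasing order, are:

  0-simplices (10): A, B, D, E, F, G, J, L, M, N
  1-simplices (30): AB, AE, AJ, AL, AM, AN, BD, BE, BG, BJ, BN, DF, DG, DJ, EG, EL, EM, EN, FG, FJ, FL, FM, FN, GJ, GL, GM, JL, JM, LN, MN
  2-simplices (20): ABJ, ABN, AEL, AEM, AJL, AMN, BDG, BDJ, BEG, BEN, DFG, DFJ, EGM, ELN, FGL, FJM, FLN, FMN, GJL, GJM

so the chain groups are C_0 ≅ Z^10, C_1 ≅ Z^30, C_2 ≅ Z^20.

∂_1: C_1 → C_0 maps an edge to its endpoints' difference, ∂[p,q] = q − p.
As a 10×30 matrix over Z this has rank 9, with invariant factors (1,1,1,1,1,1,1,1,1).

Boundary ∂_2: C_2 → C_1 sends each 2-simplex [p,q,r] to [q,r] − [p,r] + [p,q]. For instance
  ∂FJM = JM − FM + FJ,
  ∂BDG = DG − BG + BD.
This gives a 30×20 integer matrix of rank 20; reducing to Smith normal form yields diagonal entries (1,1,1,1,1,1,1,1,1,1,1,1,1,1,1,1,1,1,1,2).

From H_k ≅ ker(∂_k) / im(∂_{k+1}) we obtain:

  H_0: rank C_0 − rank ∂_1 = 10 − 9 = 1, and the invariant factors of ∂_1 are all 1, so H_0 = Z.
  H_1: rank ker ∂_1 − rank ∂_2 = (30 − 9) − 20 = 1, and ∂_2 has invariant factor 2 > 1, so H_1 = Z ⊕ Z/2Z.
  H_2: rank ker ∂_2 − rank ∂_3 = (20 − 20) − 0 = 0, and there is no ∂_3, so H_2 = 0.

H_0 = Z,  H_1 = Z ⊕ Z/2Z,  H_2 = 0.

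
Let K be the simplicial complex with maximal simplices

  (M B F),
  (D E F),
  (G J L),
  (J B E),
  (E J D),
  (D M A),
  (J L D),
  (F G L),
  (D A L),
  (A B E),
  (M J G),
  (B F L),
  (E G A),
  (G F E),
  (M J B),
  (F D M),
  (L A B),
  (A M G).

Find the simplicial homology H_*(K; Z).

H_0 ≅ Z,  H_1 ≅ Z^2,  H_2 ≅ Z.

We work with the vertex ordering A < B < D < E < F < G < J < L < M. The simplices of K, each written with vertices in increasing order, are:

  0-simplices (9): A, B, D, E, F, G, J, L, M
  1-simplices (27): AB, AD, AE, AG, AL, AM, BE, BF, BJ, BL, BM, DE, DF, DJ, DL, DM, EF, EG, EJ, FG, FL, FM, GJ, GL, GM, JL, JM
  2-simplices (18): ABE, ABL, ADL, ADM, AEG, AGM, BEJ, BFL, BFM, BJM, DEF, DEJ, DFM, DJL, EFG, FGL, GJL, GJM

giving chain groups C_0 ≅ Z^9, C_1 ≅ Z^27, C_2 ≅ Z^18.

∂_1: C_1 → C_0 is given by ∂[p,q] = [q] − [p]. For instance
  ∂AD = D − A.
The resulting 9×27 matrix has rank 8, and its Smith normal form has invariant factors (1,1,1,1,1,1,1,1).

The boundary map ∂_2: C_2 → C_1 maps a triangle to the signed sum of its edges. For instance
  ∂GJL = JL − GL + GJ,
  ∂ADL = DL − AL + AD.
As a 27×18 matrix over Z this has rank 17, with invariant factors (1,1,1,1,1,1,1,1,1,1,1,1,1,1,1,1,1).

Computing H_k = (kernel of ∂_k) / (image of ∂_{k+1}):

  H_0: rank C_0 − rank ∂_1 = 9 − 8 = 1, and the invariant factors of ∂_1 are all 1, so H_0 ≅ Z.
  H_1: rank ker ∂_1 − rank ∂_2 = (27 − 8) − 17 = 2, and the invariant factors of ∂_2 are all 1, so H_1 ≅ Z^2.
  H_2: rank ker ∂_2 − rank ∂_3 = (18 − 17) − 0 = 1, and there is no ∂_3, so H_2 ≅ Z.

As a check, the Euler characteristic is 9 − 27 + 18 = 0, which agrees with 1 − 2 + 1 = 0.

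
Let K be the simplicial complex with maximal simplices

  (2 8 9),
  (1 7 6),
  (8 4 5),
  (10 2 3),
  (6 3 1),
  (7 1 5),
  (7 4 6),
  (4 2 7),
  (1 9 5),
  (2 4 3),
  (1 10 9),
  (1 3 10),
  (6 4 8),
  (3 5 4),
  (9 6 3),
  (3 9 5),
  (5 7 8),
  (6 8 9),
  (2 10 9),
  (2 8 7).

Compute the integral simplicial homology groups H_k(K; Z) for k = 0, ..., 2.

H_0 = Z,  H_1 = Z × Z/2,  H_2 = 0.

Fix the vertex order 1 < 2 < 3 < 4 < 5 < 6 < 7 < 8 < 9 < 10 and write every simplex with vertices in increasing order. Then dim K = 2 and the simplices of K are:

  0-simplices (10): [1], [2], [3], [4], [5], [6], [7], [8], [9], [10]
  1-simplices (30): (30 of them)
  2-simplices (20): (20 of them)

Hence C_0 ≅ Z^10, C_1 ≅ Z^30, C_2 ≅ Z^20.

Boundary ∂_1: C_1 → C_0 maps an edge to its endpoints' difference, ∂[p,q] = q − p. For instance
  ∂[8,9] = [9] − [8].
The 10×30 boundary matrix has rank 9 and Smith normal form diag(1,1,1,1,1,1,1,1,1).

Boundary ∂_2: C_2 → C_1 maps a triangle to the signed sum of its edges. For instance
  ∂[5,7,8] = [7,8] − [5,8] + [5,7],
  ∂[2,4,7] = [4,7] − [2,7] + [2,4].
The resulting 30×20 matrix has rank 20, and its Smith normal form has invariant factors (1,1,1,1,1,1,1,1,1,1,1,1,1,1,1,1,1,1,1,2).

Computing H_k = (kernel of ∂_k) / (image of ∂_{k+1}):

  H_0: rank C_0 − rank ∂_1 = 10 − 9 = 1, and the invariant factors of ∂_1 are all 1, so H_0 = Z.
  H_1: rank ker ∂_1 − rank ∂_2 = (30 − 9) − 20 = 1, and ∂_2 has invariant factor 2 > 1, so H_1 = Z × Z/2.
  H_2: rank ker ∂_2 − rank ∂_3 = (20 − 20) − 0 = 0, and there is no ∂_3, so H_2 = 0.

(K is a triangulation of the Klein bottle.)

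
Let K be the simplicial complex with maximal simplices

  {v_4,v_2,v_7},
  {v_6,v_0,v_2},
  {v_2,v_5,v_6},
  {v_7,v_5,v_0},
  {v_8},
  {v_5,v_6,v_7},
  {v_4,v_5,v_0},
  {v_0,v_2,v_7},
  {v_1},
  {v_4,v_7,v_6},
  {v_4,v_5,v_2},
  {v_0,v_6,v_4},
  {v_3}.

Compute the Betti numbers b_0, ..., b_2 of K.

b_0 = 4, b_1 = 0, b_2 = 0.

We work with the vertex ordering v_0 < v_1 < v_2 < v_3 < v_4 < v_5 < v_6 < v_7 < v_8. The simplices of K, each written with vertices in increasing order, are:

  0-simplices (9): [v_0], [v_1], [v_2], [v_3], [v_4], [v_5], [v_6], [v_7], [v_8]
  1-simplices (15): (15 of them)
  2-simplices (10): [v_0,v_2,v_6], [v_0,v_2,v_7], [v_0,v_4,v_5], [v_0,v_4,v_6], [v_0,v_5,v_7], [v_2,v_4,v_5], [v_2,v_4,v_7], [v_2,v_5,v_6], [v_4,v_6,v_7], [v_5,v_6,v_7]

so the chain groups are C_0 ≅ Z^9, C_1 ≅ Z^15, C_2 ≅ Z^10.

Boundary ∂_1: C_1 → C_0 sends each edge [p,q] (with p < q) to q − p. For instance
  ∂[v_2,v_4] = [v_4] − [v_2].
The 9×15 boundary matrix has rank 5 and Smith normal form diag(1,1,1,1,1).

∂_2: C_2 → C_1 maps a triangle to the signed sum of its edges. For instance
  ∂[v_4,v_6,v_7] = [v_6,v_7] − [v_4,v_7] + [v_4,v_6],
  ∂[v_2,v_4,v_7] = [v_4,v_7] − [v_2,v_7] + [v_2,v_4].
This gives a 15×10 integer matrix of rank 10; reducing to Smith normal form yields diagonal entries (1,1,1,1,1,1,1,1,1,2).

Computing H_k = (kernel of ∂_k) / (image of ∂_{k+1}):

  H_0: rank C_0 − rank ∂_1 = 9 − 5 = 4, and the invariant factors of ∂_1 are all 1, so H_0 ≅ Z^4.
  H_1: rank ker ∂_1 − rank ∂_2 = (15 − 5) − 10 = 0, and ∂_2 has invariant factor 2 > 1, so H_1 ≅ Z/2.
  H_2: rank ker ∂_2 − rank ∂_3 = (10 − 10) − 0 = 0, and there is no ∂_3, so H_2 ≅ 0.

Hence the Betti numbers are b_0 = 4, b_1 = 0, b_2 = 0.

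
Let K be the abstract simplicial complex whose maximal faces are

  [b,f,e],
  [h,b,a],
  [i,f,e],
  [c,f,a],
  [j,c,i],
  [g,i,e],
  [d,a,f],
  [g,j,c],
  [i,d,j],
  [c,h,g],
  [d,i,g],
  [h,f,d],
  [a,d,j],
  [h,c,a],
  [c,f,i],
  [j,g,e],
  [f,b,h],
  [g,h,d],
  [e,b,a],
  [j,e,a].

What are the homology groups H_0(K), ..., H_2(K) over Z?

K has 10 vertices, 30 edges, 20 triangles.
rank ∂_0 = 0, rank ∂_1 = 9 ⇒ b_0 = 10 − 0 − 9 = 1; all invariant factors of ∂_1 are 1 so no torsion. So H_0 = Z.
rank ∂_1 = 9, rank ∂_2 = 20 ⇒ b_1 = 30 − 9 − 20 = 1; ∂_2 has invariant factor(s) [2] giving torsion. So H_1 = Z ⊕ Z/2.
rank ∂_2 = 20, rank ∂_3 = 0 ⇒ b_2 = 20 − 20 − 0 = 0. So H_2 = 0.

H_0 = Z,  H_1 = Z ⊕ Z/2,  H_2 = 0.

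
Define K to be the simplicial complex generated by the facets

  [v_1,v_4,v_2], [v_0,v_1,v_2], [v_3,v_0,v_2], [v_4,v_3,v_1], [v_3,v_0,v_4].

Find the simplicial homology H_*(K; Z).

Take the total order v_0 < v_1 < v_2 < v_3 < v_4 on the vertex set. Then K (dimension 2) consists of the simplices:

  0-simplices (5): [v_0], [v_1], [v_2], [v_3], [v_4]
  1-simplices (10): [v_0,v_1], [v_0,v_2], [v_0,v_3], [v_0,v_4], [v_1,v_2], [v_1,v_3], [v_1,v_4], [v_2,v_3], [v_2,v_4], [v_3,v_4]
  2-simplices (5): [v_0,v_1,v_2], [v_0,v_2,v_3], [v_0,v_3,v_4], [v_1,v_2,v_4], [v_1,v_3,v_4]

Hence C_0 ≅ Z^5, C_1 ≅ Z^10, C_2 ≅ Z^5.

∂_1: C_1 → C_0 maps an edge to its endpoints' difference, ∂[p,q] = q − p.
The resulting 5×10 matrix has rank 4, and its Smith normal form has invariant factors (1,1,1,1).

The boundary map ∂_2: C_2 → C_1 sends each 2-simplex [p,q,r] to [q,r] − [p,r] + [p,q]. For instance
  ∂[v_1,v_3,v_4] = [v_3,v_4] − [v_1,v_4] + [v_1,v_3],
  ∂[v_0,v_2,v_3] = [v_2,v_3] − [v_0,v_3] + [v_0,v_2].
The 10×5 boundary matrix has rank 5 and Smith normal form diag(1,1,1,1,1).

Computing H_k = (kernel of ∂_k) / (image of ∂_{k+1}):

  H_0: rank C_0 − rank ∂_1 = 5 − 4 = 1, and the invariant factors of ∂_1 are all 1, so H_0 = Z.
  H_1: rank ker ∂_1 − rank ∂_2 = (10 − 4) − 5 = 1, and the invariant factors of ∂_2 are all 1, so H_1 = Z.
  H_2: rank ker ∂_2 − rank ∂_3 = (5 − 5) − 0 = 0, and there is no ∂_3, so H_2 = 0.

As a check, the Euler characteristic is 5 − 10 + 5 = 0, which agrees with 1 − 1 + 0 = 0.

H_0 = Z,  H_1 = Z,  H_2 = 0.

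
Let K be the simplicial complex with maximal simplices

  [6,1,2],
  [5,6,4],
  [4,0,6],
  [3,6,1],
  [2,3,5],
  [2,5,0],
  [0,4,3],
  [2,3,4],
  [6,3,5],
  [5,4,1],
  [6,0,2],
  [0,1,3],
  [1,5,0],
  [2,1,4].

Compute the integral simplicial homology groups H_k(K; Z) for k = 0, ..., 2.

H_0 ≅ Z,  H_1 ≅ Z^2,  H_2 ≅ Z.

K has 7 vertices, 21 edges, 14 triangles.
rank ∂_0 = 0, rank ∂_1 = 6 ⇒ b_0 = 7 − 0 − 6 = 1; all invariant factors of ∂_1 are 1 so no torsion. So H_0 = Z.
rank ∂_1 = 6, rank ∂_2 = 13 ⇒ b_1 = 21 − 6 − 13 = 2; all invariant factors of ∂_2 are 1 so no torsion. So H_1 = Z^2.
rank ∂_2 = 13, rank ∂_3 = 0 ⇒ b_2 = 14 − 13 − 0 = 1. So H_2 = Z.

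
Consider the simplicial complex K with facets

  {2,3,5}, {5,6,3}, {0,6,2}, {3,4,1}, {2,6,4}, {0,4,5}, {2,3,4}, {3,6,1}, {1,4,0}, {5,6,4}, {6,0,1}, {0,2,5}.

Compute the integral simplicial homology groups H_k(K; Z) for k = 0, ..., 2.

H_0 = Z,  H_1 = Z/2Z,  H_2 = 0.

Fix the vertex order 0 < 1 < 2 < 3 < 4 < 5 < 6 and write every simplex with vertices in increasing order. Then dim K = 2 and the simplices of K are:

  0-simplices (7): [0], [1], [2], [3], [4], [5], [6]
  1-simplices (18): [0,1], [0,2], [0,4], [0,5], [0,6], [1,3], [1,4], [1,6], [2,3], [2,4], [2,5], [2,6], [3,4], [3,5], [3,6], [4,5], [4,6], [5,6]
  2-simplices (12): [0,1,4], [0,1,6], [0,2,5], [0,2,6], [0,4,5], [1,3,4], [1,3,6], [2,3,4], [2,3,5], [2,4,6], [3,5,6], [4,5,6]

giving chain groups C_0 ≅ Z^7, C_1 ≅ Z^18, C_2 ≅ Z^12.

Boundary ∂_1: C_1 → C_0 maps an edge to its endpoints' difference, ∂[p,q] = q − p. For instance
  ∂[2,4] = [4] − [2].
This gives a 7×18 integer matrix of rank 6; reducing to Smith normal form yields diagonal entries (1,1,1,1,1,1).

The boundary map ∂_2: C_2 → C_1 maps a triangle to the signed sum of its edges. For instance
  ∂[3,5,6] = [5,6] − [3,6] + [3,5],
  ∂[4,5,6] = [5,6] − [4,6] + [4,5].
This gives a 18×12 integer matrix of rank 12; reducing to Smith normal form yields diagonal entries (1,1,1,1,1,1,1,1,1,1,1,2).

Computing H_k = (kernel of ∂_k) / (image of ∂_{k+1}):

  H_0: rank C_0 − rank ∂_1 = 7 − 6 = 1, and the invariant factors of ∂_1 are all 1, so H_0 ≅ Z.
  H_1: rank ker ∂_1 − rank ∂_2 = (18 − 6) − 12 = 0, and ∂_2 has invariant factor 2 > 1, so H_1 ≅ Z/2Z.
  H_2: rank ker ∂_2 − rank ∂_3 = (12 − 12) − 0 = 0, and there is no ∂_3, so H_2 ≅ 0.

As a check, the Euler characteristic is 7 − 18 + 12 = 1, which agrees with 1 − 0 + 0 = 1.
(K is a triangulation of the real projective plane RP^2.)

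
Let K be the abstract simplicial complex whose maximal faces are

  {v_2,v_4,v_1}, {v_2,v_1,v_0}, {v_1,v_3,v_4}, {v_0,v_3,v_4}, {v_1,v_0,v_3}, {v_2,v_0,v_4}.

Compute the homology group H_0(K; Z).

Fix the vertex order v_0 < v_1 < v_2 < v_3 < v_4 and write every simplex with vertices in increasing order. Then dim K = 2 and the simplices of K are:

  0-simplices (5): [v_0], [v_1], [v_2], [v_3], [v_4]
  1-simplices (9): [v_0,v_1], [v_0,v_2], [v_0,v_3], [v_0,v_4], [v_1,v_2], [v_1,v_3], [v_1,v_4], [v_2,v_4], [v_3,v_4]
  2-simplices (6): [v_0,v_1,v_2], [v_0,v_1,v_3], [v_0,v_2,v_4], [v_0,v_3,v_4], [v_1,v_2,v_4], [v_1,v_3,v_4]

giving chain groups C_0 ≅ Z^5, C_1 ≅ Z^9, C_2 ≅ Z^6.

The boundary map ∂_1: C_1 → C_0 is given by ∂[p,q] = [q] − [p]. For instance
  ∂[v_1,v_2] = [v_2] − [v_1].
This gives a 5×9 integer matrix of rank 4; reducing to Smith normal form yields diagonal entries (1,1,1,1).

The boundary map ∂_2: C_2 → C_1 sends each 2-simplex [p,q,r] to [q,r] − [p,r] + [p,q]. For instance
  ∂[v_0,v_3,v_4] = [v_3,v_4] − [v_0,v_4] + [v_0,v_3],
  ∂[v_0,v_2,v_4] = [v_2,v_4] − [v_0,v_4] + [v_0,v_2].
This gives a 9×6 integer matrix of rank 5; reducing to Smith normal form yields diagonal entries (1,1,1,1,1).

Reading off H_k = ker ∂_k / im ∂_{k+1}:

  H_0: rank C_0 − rank ∂_1 = 5 − 4 = 1, and the invariant factors of ∂_1 are all 1, so H_0 = Z.

(K is a triangulation of the 2-sphere S^2.)

H_0 = Z.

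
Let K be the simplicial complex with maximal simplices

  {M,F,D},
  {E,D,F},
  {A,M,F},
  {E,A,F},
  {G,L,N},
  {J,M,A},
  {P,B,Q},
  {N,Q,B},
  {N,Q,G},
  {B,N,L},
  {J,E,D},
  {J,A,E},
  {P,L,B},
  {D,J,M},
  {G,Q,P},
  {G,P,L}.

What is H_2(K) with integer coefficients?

We work with the vertex ordering A < B < D < E < F < G < J < L < M < N < P < Q. The simplices of K, each written with vertices in increasing order, are:

  0-simplices (12): A, B, D, E, F, G, J, L, M, N, P, Q
  1-simplices (24): AE, AF, AJ, AM, BL, BN, BP, BQ, DE, DF, DJ, DM, EF, EJ, FM, GL, GN, GP, GQ, JM, LN, LP, NQ, PQ
  2-simplices (16): AEF, AEJ, AFM, AJM, BLN, BLP, BNQ, BPQ, DEF, DEJ, DFM, DJM, GLN, GLP, GNQ, GPQ

giving chain groups C_0 ≅ Z^12, C_1 ≅ Z^24, C_2 ≅ Z^16.

The boundary map ∂_1: C_1 → C_0 sends each edge [p,q] (with p < q) to q − p. For instance
  ∂GQ = Q − G.
As a 12×24 matrix over Z this has rank 10, with invariant factors (1,1,1,1,1,1,1,1,1,1).

The boundary map ∂_2: C_2 → C_1 acts by ∂[p,q,r] = [q,r] − [p,r] + [p,q]. For instance
  ∂GLN = LN − GN + GL,
  ∂BPQ = PQ − BQ + BP.
The 24×16 boundary matrix has rank 14 and Smith normal form diag(1,1,1,1,1,1,1,1,1,1,1,1,1,1).

Reading off H_k = ker ∂_k / im ∂_{k+1}:

  H_2: rank ker ∂_2 − rank ∂_3 = (16 − 14) − 0 = 2, and there is no ∂_3, so H_2 = Z^2.

H_2 ≅ Z^2.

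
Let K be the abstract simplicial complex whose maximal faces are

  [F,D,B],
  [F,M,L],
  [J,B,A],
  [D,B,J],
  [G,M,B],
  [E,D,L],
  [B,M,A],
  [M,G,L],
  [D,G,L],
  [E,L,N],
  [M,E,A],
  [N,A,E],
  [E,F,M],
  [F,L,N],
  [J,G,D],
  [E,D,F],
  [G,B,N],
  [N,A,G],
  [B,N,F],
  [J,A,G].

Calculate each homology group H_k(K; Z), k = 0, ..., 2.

Order the vertices as A < B < D < E < F < G < J < L < M < N. Listing each simplex with vertices in this order, K has dimension 2 with simplices:

  0-simplices (10): A, B, D, E, F, G, J, L, M, N
  1-simplices (30): AB, AE, AG, AJ, AM, AN, BD, BF, BG, BJ, BM, BN, DE, DF, DG, DJ, DL, EF, EL, EM, EN, FL, FM, FN, GJ, GL, GM, GN, LM, LN
  2-simplices (20): ABJ, ABM, AEM, AEN, AGJ, AGN, BDF, BDJ, BFN, BGM, BGN, DEF, DEL, DGJ, DGL, EFM, ELN, FLM, FLN, GLM

Hence C_0 ≅ Z^10, C_1 ≅ Z^30, C_2 ≅ Z^20.

The boundary map ∂_1: C_1 → C_0 sends each edge [p,q] (with p < q) to q − p. For instance
  ∂GM = M − G.
The 10×30 boundary matrix has rank 9 and Smith normal form diag(1,1,1,1,1,1,1,1,1).

The boundary map ∂_2: C_2 → C_1 acts by ∂[p,q,r] = [q,r] − [p,r] + [p,q]. For instance
  ∂AGJ = GJ − AJ + AG,
  ∂EFM = FM − EM + EF.
The resulting 30×20 matrix has rank 20, and its Smith normal form has invariant factors (1,1,1,1,1,1,1,1,1,1,1,1,1,1,1,1,1,1,1,2).

Computing H_k = (kernel of ∂_k) / (image of ∂_{k+1}):

  H_0: rank C_0 − rank ∂_1 = 10 − 9 = 1, and the invariant factors of ∂_1 are all 1, so H_0 ≅ Z.
  H_1: rank ker ∂_1 − rank ∂_2 = (30 − 9) − 20 = 1, and ∂_2 has invariant factor 2 > 1, so H_1 ≅ Z ⊕ Z/2.
  H_2: rank ker ∂_2 − rank ∂_3 = (20 − 20) − 0 = 0, and there is no ∂_3, so H_2 ≅ 0.

(K is a triangulation of the Klein bottle.)

H_0 ≅ Z,  H_1 ≅ Z ⊕ Z/2,  H_2 = 0.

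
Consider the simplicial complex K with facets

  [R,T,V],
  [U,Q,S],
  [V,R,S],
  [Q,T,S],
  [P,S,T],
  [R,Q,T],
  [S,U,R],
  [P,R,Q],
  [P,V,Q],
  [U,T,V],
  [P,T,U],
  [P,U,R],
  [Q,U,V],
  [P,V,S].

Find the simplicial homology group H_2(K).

H_2 ≅ Z.

Fix the vertex order P < Q < R < S < T < U < V and write every simplex with vertices in increasing order. Then dim K = 2 and the simplices of K are:

  0-simplices (7): P, Q, R, S, T, U, V
  1-simplices (21): PQ, PR, PS, PT, PU, PV, QR, QS, QT, QU, QV, RS, RT, RU, RV, ST, SU, SV, TU, TV, UV
  2-simplices (14): PQR, PQV, PRU, PST, PSV, PTU, QRT, QST, QSU, QUV, RSU, RSV, RTV, TUV

so the chain groups are C_0 ≅ Z^7, C_1 ≅ Z^21, C_2 ≅ Z^14.

Boundary ∂_1: C_1 → C_0 sends each edge [p,q] (with p < q) to q − p.
The 7×21 boundary matrix has rank 6 and Smith normal form diag(1,1,1,1,1,1).

Boundary ∂_2: C_2 → C_1 acts by ∂[p,q,r] = [q,r] − [p,r] + [p,q]. For instance
  ∂RSV = SV − RV + RS,
  ∂PRU = RU − PU + PR.
This gives a 21×14 integer matrix of rank 13; reducing to Smith normal form yields diagonal entries (1,1,1,1,1,1,1,1,1,1,1,1,1).

Now H_k = ker ∂_k / im ∂_{k+1}, so:

  H_2: rank ker ∂_2 − rank ∂_3 = (14 − 13) − 0 = 1, and there is no ∂_3, so H_2 = Z.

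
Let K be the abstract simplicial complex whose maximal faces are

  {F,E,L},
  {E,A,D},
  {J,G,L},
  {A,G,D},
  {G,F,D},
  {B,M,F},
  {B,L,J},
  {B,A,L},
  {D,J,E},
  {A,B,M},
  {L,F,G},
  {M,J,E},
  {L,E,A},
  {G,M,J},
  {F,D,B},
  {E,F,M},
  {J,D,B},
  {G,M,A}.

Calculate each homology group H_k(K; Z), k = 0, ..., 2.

We work with the vertex ordering A < B < D < E < F < G < J < L < M. The simplices of K, each written with vertices in increasing order, are:

  0-simplices (9): A, B, D, E, F, G, J, L, M
  1-simplices (27): AB, AD, AE, AG, AL, AM, BD, BF, BJ, BL, BM, DE, DF, DG, DJ, EF, EJ, EL, EM, FG, FL, FM, GJ, GL, GM, JL, JM
  2-simplices (18): ABL, ABM, ADE, ADG, AEL, AGM, BDF, BDJ, BFM, BJL, DEJ, DFG, EFL, EFM, EJM, FGL, GJL, GJM

giving chain groups C_0 ≅ Z^9, C_1 ≅ Z^27, C_2 ≅ Z^18.

The boundary map ∂_1: C_1 → C_0 maps an edge to its endpoints' difference, ∂[p,q] = q − p.
This gives a 9×27 integer matrix of rank 8; reducing to Smith normal form yields diagonal entries (1,1,1,1,1,1,1,1).

Boundary ∂_2: C_2 → C_1 maps a triangle to the signed sum of its edges. For instance
  ∂ADG = DG − AG + AD,
  ∂GJL = JL − GL + GJ.
The resulting 27×18 matrix has rank 17, and its Smith normal form has invariant factors (1,1,1,1,1,1,1,1,1,1,1,1,1,1,1,1,1).

From H_k ≅ ker(∂_k) / im(∂_{k+1}) we obtain:

  H_0: rank C_0 − rank ∂_1 = 9 − 8 = 1, and the invariant factors of ∂_1 are all 1, so H_0 = Z.
  H_1: rank ker ∂_1 − rank ∂_2 = (27 − 8) − 17 = 2, and the invariant factors of ∂_2 are all 1, so H_1 = Z^2.
  H_2: rank ker ∂_2 − rank ∂_3 = (18 − 17) − 0 = 1, and there is no ∂_3, so H_2 = Z.

H_0 = Z,  H_1 = Z^2,  H_2 = Z.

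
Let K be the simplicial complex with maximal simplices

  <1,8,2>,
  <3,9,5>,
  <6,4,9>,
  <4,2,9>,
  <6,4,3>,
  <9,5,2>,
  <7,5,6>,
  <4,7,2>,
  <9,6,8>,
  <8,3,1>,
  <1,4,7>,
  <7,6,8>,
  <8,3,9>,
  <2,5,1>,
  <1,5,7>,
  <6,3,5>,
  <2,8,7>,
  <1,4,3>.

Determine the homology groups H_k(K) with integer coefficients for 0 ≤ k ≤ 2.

Take the total order 1 < 2 < 3 < 4 < 5 < 6 < 7 < 8 < 9 on the vertex set. Then K (dimension 2) consists of the simplices:

  0-simplices (9): [1], [2], [3], [4], [5], [6], [7], [8], [9]
  1-simplices (27): (27 of them)
  2-simplices (18): [1,2,5], [1,2,8], [1,3,4], [1,3,8], [1,4,7], [1,5,7], [2,4,7], [2,4,9], [2,5,9], [2,7,8], [3,4,6], [3,5,6], [3,5,9], [3,8,9], [4,6,9], [5,6,7], [6,7,8], [6,8,9]

Hence C_0 ≅ Z^9, C_1 ≅ Z^27, C_2 ≅ Z^18.

The boundary map ∂_1: C_1 → C_0 is given by ∂[p,q] = [q] − [p].
The resulting 9×27 matrix has rank 8, and its Smith normal form has invariant factors (1,1,1,1,1,1,1,1).

Boundary ∂_2: C_2 → C_1 acts by ∂[p,q,r] = [q,r] − [p,r] + [p,q]. For instance
  ∂[2,4,9] = [4,9] − [2,9] + [2,4],
  ∂[6,8,9] = [8,9] − [6,9] + [6,8].
The 27×18 boundary matrix has rank 18 and Smith normal form diag(1,1,1,1,1,1,1,1,1,1,1,1,1,1,1,1,1,2).

From H_k ≅ ker(∂_k) / im(∂_{k+1}) we obtain:

  H_0: rank C_0 − rank ∂_1 = 9 − 8 = 1, and the invariant factors of ∂_1 are all 1, so H_0 ≅ Z.
  H_1: rank ker ∂_1 − rank ∂_2 = (27 − 8) − 18 = 1, and ∂_2 has invariant factor 2 > 1, so H_1 ≅ Z ⊕ Z/2.
  H_2: rank ker ∂_2 − rank ∂_3 = (18 − 18) − 0 = 0, and there is no ∂_3, so H_2 ≅ 0.

As a check, the Euler characteristic is 9 − 27 + 18 = 0, which agrees with 1 − 1 + 0 = 0.
(K is a triangulation of the Klein bottle.)

H_0 = Z,  H_1 = Z ⊕ Z/2,  H_2 = 0.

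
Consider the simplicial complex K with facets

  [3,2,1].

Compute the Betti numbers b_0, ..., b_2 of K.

K has 3 vertices, 3 edges, 1 triangle.
rank ∂_0 = 0, rank ∂_1 = 2 ⇒ b_0 = 3 − 0 − 2 = 1; all invariant factors of ∂_1 are 1 so no torsion. So H_0 = Z.
rank ∂_1 = 2, rank ∂_2 = 1 ⇒ b_1 = 3 − 2 − 1 = 0; all invariant factors of ∂_2 are 1 so no torsion. So H_1 = 0.
rank ∂_2 = 1, rank ∂_3 = 0 ⇒ b_2 = 1 − 1 − 0 = 0. So H_2 = 0.

b_0 = 1, b_1 = 0, b_2 = 0.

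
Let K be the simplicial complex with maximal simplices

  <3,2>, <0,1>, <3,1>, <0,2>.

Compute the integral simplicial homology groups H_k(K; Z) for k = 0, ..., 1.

H_0 = Z,  H_1 = Z.

Order the vertices as 0 < 1 < 2 < 3. Listing each simplex with vertices in this order, K has dimension 1 with simplices:

  0-simplices (4): [0], [1], [2], [3]
  1-simplices (4): [0,1], [0,2], [1,3], [2,3]

so the chain groups are C_0 ≅ Z^4, C_1 ≅ Z^4.

The boundary map ∂_1: C_1 → C_0 is given by ∂[p,q] = [q] − [p]. For instance
  ∂[2,3] = [3] − [2].
This gives a 4×4 integer matrix of rank 3; reducing to Smith normal form yields diagonal entries (1,1,1).

Computing H_k = (kernel of ∂_k) / (image of ∂_{k+1}):

  H_0: rank C_0 − rank ∂_1 = 4 − 3 = 1, and the invariant factors of ∂_1 are all 1, so H_0 ≅ Z.
  H_1: rank ker ∂_1 − rank ∂_2 = (4 − 3) − 0 = 1, and there is no ∂_2, so H_1 ≅ Z.

As a check, the Euler characteristic is 4 − 4 = 0, which agrees with 1 − 1 = 0.
(K is a triangulation of the circle S^1.)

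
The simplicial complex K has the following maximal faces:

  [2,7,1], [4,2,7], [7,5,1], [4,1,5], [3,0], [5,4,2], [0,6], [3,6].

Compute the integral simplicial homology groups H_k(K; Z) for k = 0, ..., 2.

H_0 ≅ Z^2,  H_1 ≅ Z^2,  H_2 = 0.

Order the vertices as 0 < 1 < 2 < 3 < 4 < 5 < 6 < 7. Listing each simplex with vertices in this order, K has dimension 2 with simplices:

  0-simplices (8): [0], [1], [2], [3], [4], [5], [6], [7]
  1-simplices (13): [0,3], [0,6], [1,2], [1,4], [1,5], [1,7], [2,4], [2,5], [2,7], [3,6], [4,5], [4,7], [5,7]
  2-simplices (5): [1,2,7], [1,4,5], [1,5,7], [2,4,5], [2,4,7]

so the chain groups are C_0 ≅ Z^8, C_1 ≅ Z^13, C_2 ≅ Z^5.

Boundary ∂_1: C_1 → C_0 sends each edge [p,q] (with p < q) to q − p. For instance
  ∂[5,7] = [7] − [5].
The 8×13 boundary matrix has rank 6 and Smith normal form diag(1,1,1,1,1,1).

∂_2: C_2 → C_1 sends each 2-simplex [p,q,r] to [q,r] − [p,r] + [p,q]. For instance
  ∂[2,4,7] = [4,7] − [2,7] + [2,4],
  ∂[2,4,5] = [4,5] − [2,5] + [2,4].
The resulting 13×5 matrix has rank 5, and its Smith normal form has invariant factors (1,1,1,1,1).

From H_k ≅ ker(∂_k) / im(∂_{k+1}) we obtain:

  H_0: rank C_0 − rank ∂_1 = 8 − 6 = 2, and the invariant factors of ∂_1 are all 1, so H_0 ≅ Z^2.
  H_1: rank ker ∂_1 − rank ∂_2 = (13 − 6) − 5 = 2, and the invariant factors of ∂_2 are all 1, so H_1 ≅ Z^2.
  H_2: rank ker ∂_2 − rank ∂_3 = (5 − 5) − 0 = 0, and there is no ∂_3, so H_2 ≅ 0.

(K is a triangulation of the disjoint union of the Möbius band and the circle S^1.)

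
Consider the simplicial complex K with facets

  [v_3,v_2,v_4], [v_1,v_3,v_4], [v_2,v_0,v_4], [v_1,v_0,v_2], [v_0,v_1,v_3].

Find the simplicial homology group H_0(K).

K has 5 vertices, 10 edges, 5 triangles.
rank ∂_0 = 0, rank ∂_1 = 4 ⇒ b_0 = 5 − 0 − 4 = 1; all invariant factors of ∂_1 are 1 so no torsion. So H_0 ≅ Z.

H_0 ≅ Z.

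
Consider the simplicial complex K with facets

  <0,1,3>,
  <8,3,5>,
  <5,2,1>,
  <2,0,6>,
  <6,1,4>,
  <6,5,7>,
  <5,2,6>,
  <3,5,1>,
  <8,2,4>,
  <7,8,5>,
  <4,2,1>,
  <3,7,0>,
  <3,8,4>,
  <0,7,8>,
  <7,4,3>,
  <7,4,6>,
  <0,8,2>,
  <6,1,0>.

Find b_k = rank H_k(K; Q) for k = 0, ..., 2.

Order the vertices as 0 < 1 < 2 < 3 < 4 < 5 < 6 < 7 < 8. Listing each simplex with vertices in this order, K has dimension 2 with simplices:

  0-simplices (9): [0], [1], [2], [3], [4], [5], [6], [7], [8]
  1-simplices (27): (27 of them)
  2-simplices (18): [0,1,3], [0,1,6], [0,2,6], [0,2,8], [0,3,7], [0,7,8], [1,2,4], [1,2,5], [1,3,5], [1,4,6], [2,4,8], [2,5,6], [3,4,7], [3,4,8], [3,5,8], [4,6,7], [5,6,7], [5,7,8]

giving chain groups C_0 ≅ Z^9, C_1 ≅ Z^27, C_2 ≅ Z^18.

Boundary ∂_1: C_1 → C_0 sends each edge [p,q] (with p < q) to q − p. For instance
  ∂[3,5] = [5] − [3].
As a 9×27 matrix over Z this has rank 8, with invariant factors (1,1,1,1,1,1,1,1).

The boundary map ∂_2: C_2 → C_1 acts by ∂[p,q,r] = [q,r] − [p,r] + [p,q]. For instance
  ∂[4,6,7] = [6,7] − [4,7] + [4,6],
  ∂[5,6,7] = [6,7] − [5,7] + [5,6].
As a 27×18 matrix over Z this has rank 18, with invariant factors (1,1,1,1,1,1,1,1,1,1,1,1,1,1,1,1,1,2).

Reading off H_k = ker ∂_k / im ∂_{k+1}:

  H_0: rank C_0 − rank ∂_1 = 9 − 8 = 1, and the invariant factors of ∂_1 are all 1, so H_0 ≅ Z.
  H_1: rank ker ∂_1 − rank ∂_2 = (27 − 8) − 18 = 1, and ∂_2 has invariant factor 2 > 1, so H_1 ≅ Z ⊕ Z/2.
  H_2: rank ker ∂_2 − rank ∂_3 = (18 − 18) − 0 = 0, and there is no ∂_3, so H_2 ≅ 0.

(K is a triangulation of the Klein bottle.)

Hence the Betti numbers are b_0 = 1, b_1 = 1, b_2 = 0.

b_0 = 1, b_1 = 1, b_2 = 0.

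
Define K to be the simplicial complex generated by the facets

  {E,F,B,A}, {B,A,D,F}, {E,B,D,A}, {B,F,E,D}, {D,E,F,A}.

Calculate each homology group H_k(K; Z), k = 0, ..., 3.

Order the vertices as A < B < D < E < F. Listing each simplex with vertices in this order, K has dimension 3 with simplices:

  0-simplices (5): A, B, D, E, F
  1-simplices (10): AB, AD, AE, AF, BD, BE, BF, DE, DF, EF
  2-simplices (10): ABD, ABE, ABF, ADE, ADF, AEF, BDE, BDF, BEF, DEF
  3-simplices (5): ABDE, ABDF, ABEF, ADEF, BDEF

Hence C_0 ≅ Z^5, C_1 ≅ Z^10, C_2 ≅ Z^10, C_3 ≅ Z^5.

The boundary map ∂_1: C_1 → C_0 sends each edge [p,q] (with p < q) to q − p. For instance
  ∂BF = F − B.
The resulting 5×10 matrix has rank 4, and its Smith normal form has invariant factors (1,1,1,1).

The boundary map ∂_2: C_2 → C_1 sends each 2-simplex [p,q,r] to [q,r] − [p,r] + [p,q]. For instance
  ∂ADF = DF − AF + AD,
  ∂AEF = EF − AF + AE.
This gives a 10×10 integer matrix of rank 6; reducing to Smith normal form yields diagonal entries (1,1,1,1,1,1).

The boundary map ∂_3: C_3 → C_2 sends each 3-simplex σ to the alternating sum Σ_i (−1)^i (σ with its i-th vertex removed). For instance
  ∂BDEF = DEF − BEF + BDF − BDE,
  ∂ABDF = BDF − ADF + ABF − ABD.
As a 10×5 matrix over Z this has rank 4, with invariant factors (1,1,1,1).

Reading off H_k = ker ∂_k / im ∂_{k+1}:

  H_0: rank C_0 − rank ∂_1 = 5 − 4 = 1, and the invariant factors of ∂_1 are all 1, so H_0 ≅ Z.
  H_1: rank ker ∂_1 − rank ∂_2 = (10 − 4) − 6 = 0, and the invariant factors of ∂_2 are all 1, so H_1 ≅ 0.
  H_2: rank ker ∂_2 − rank ∂_3 = (10 − 6) − 4 = 0, and the invariant factors of ∂_3 are all 1, so H_2 ≅ 0.
  H_3: rank ker ∂_3 − rank ∂_4 = (5 − 4) − 0 = 1, and there is no ∂_4, so H_3 ≅ Z.

(K is a triangulation of the 3-sphere S^3.)

H_0 = Z,  H_1 = 0,  H_2 = 0,  H_3 = Z.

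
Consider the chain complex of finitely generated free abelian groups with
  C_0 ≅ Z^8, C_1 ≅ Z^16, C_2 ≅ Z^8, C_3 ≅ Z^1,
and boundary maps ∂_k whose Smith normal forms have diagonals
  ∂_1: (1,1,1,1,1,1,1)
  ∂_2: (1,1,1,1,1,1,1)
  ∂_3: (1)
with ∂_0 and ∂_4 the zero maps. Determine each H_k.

H_0 ≅ Z,  H_1 ≅ Z^2,  H_2 = 0,  H_3 = 0.

H_0: b_0 = 8 − 0 − 7 = 1; torsion from ∂_1 factors > 1: none. So H_0 ≅ Z.
H_1: b_1 = 16 − 7 − 7 = 2; torsion from ∂_2 factors > 1: none. So H_1 ≅ Z^2.
H_2: b_2 = 8 − 7 − 1 = 0; torsion from ∂_3 factors > 1: none. So H_2 ≅ 0.
H_3: b_3 = 1 − 1 − 0 = 0; torsion from ∂_4 factors > 1: none. So H_3 ≅ 0.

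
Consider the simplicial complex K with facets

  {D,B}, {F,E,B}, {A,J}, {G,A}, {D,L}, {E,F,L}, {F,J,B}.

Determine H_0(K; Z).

We work with the vertex ordering A < B < D < E < F < G < J < L. The simplices of K, each written with vertices in increasing order, are:

  0-simplices (8): A, B, D, E, F, G, J, L
  1-simplices (11): AG, AJ, BD, BE, BF, BJ, DL, EF, EL, FJ, FL
  2-simplices (3): BEF, BFJ, EFL

Hence C_0 ≅ Z^8, C_1 ≅ Z^11, C_2 ≅ Z^3.

∂_1: C_1 → C_0 is given by ∂[p,q] = [q] − [p].
This gives a 8×11 integer matrix of rank 7; reducing to Smith normal form yields diagonal entries (1,1,1,1,1,1,1).

Boundary ∂_2: C_2 → C_1 sends each 2-simplex [p,q,r] to [q,r] − [p,r] + [p,q]. For instance
  ∂EFL = FL − EL + EF,
  ∂BFJ = FJ − BJ + BF.
This gives a 11×3 integer matrix of rank 3; reducing to Smith normal form yields diagonal entries (1,1,1).

Now H_k = ker ∂_k / im ∂_{k+1}, so:

  H_0: rank C_0 − rank ∂_1 = 8 − 7 = 1, and the invariant factors of ∂_1 are all 1, so H_0 = Z.

H_0 = Z.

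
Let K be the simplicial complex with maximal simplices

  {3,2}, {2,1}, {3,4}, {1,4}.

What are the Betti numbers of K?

b_0 = 1, b_1 = 1.

Fix the vertex order 1 < 2 < 3 < 4 and write every simplex with vertices in increasing order. Then dim K = 1 and the simplices of K are:

  0-simplices (4): [1], [2], [3], [4]
  1-simplices (4): [1,2], [1,4], [2,3], [3,4]

so the chain groups are C_0 ≅ Z^4, C_1 ≅ Z^4.

The boundary map ∂_1: C_1 → C_0 sends each edge [p,q] (with p < q) to q − p. For instance
  ∂[2,3] = [3] − [2].
The 4×4 boundary matrix has rank 3 and Smith normal form diag(1,1,1).

From H_k ≅ ker(∂_k) / im(∂_{k+1}) we obtain:

  H_0: rank C_0 − rank ∂_1 = 4 − 3 = 1, and the invariant factors of ∂_1 are all 1, so H_0 ≅ Z.
  H_1: rank ker ∂_1 − rank ∂_2 = (4 − 3) − 0 = 1, and there is no ∂_2, so H_1 ≅ Z.

As a check, the Euler characteristic is 4 − 4 = 0, which agrees with 1 − 1 = 0.

Hence the Betti numbers are b_0 = 1, b_1 = 1.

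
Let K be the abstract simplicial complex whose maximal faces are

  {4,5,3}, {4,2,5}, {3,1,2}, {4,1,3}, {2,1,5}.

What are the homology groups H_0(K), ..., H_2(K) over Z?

K has 5 vertices, 10 edges, 5 triangles.
rank ∂_0 = 0, rank ∂_1 = 4 ⇒ b_0 = 5 − 0 − 4 = 1; all invariant factors of ∂_1 are 1 so no torsion. So H_0 = Z.
rank ∂_1 = 4, rank ∂_2 = 5 ⇒ b_1 = 10 − 4 − 5 = 1; all invariant factors of ∂_2 are 1 so no torsion. So H_1 = Z.
rank ∂_2 = 5, rank ∂_3 = 0 ⇒ b_2 = 5 − 5 − 0 = 0. So H_2 = 0.

H_0 ≅ Z,  H_1 ≅ Z,  H_2 = 0.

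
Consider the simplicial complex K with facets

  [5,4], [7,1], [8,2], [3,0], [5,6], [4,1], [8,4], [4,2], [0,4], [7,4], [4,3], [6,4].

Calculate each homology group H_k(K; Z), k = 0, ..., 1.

Take the total order 0 < 1 < 2 < 3 < 4 < 5 < 6 < 7 < 8 on the vertex set. Then K (dimension 1) consists of the simplices:

  0-simplices (9): [0], [1], [2], [3], [4], [5], [6], [7], [8]
  1-simplices (12): [0,3], [0,4], [1,4], [1,7], [2,4], [2,8], [3,4], [4,5], [4,6], [4,7], [4,8], [5,6]

giving chain groups C_0 ≅ Z^9, C_1 ≅ Z^12.

∂_1: C_1 → C_0 sends each edge [p,q] (with p < q) to q − p. For instance
  ∂[4,8] = [8] − [4].
This gives a 9×12 integer matrix of rank 8; reducing to Smith normal form yields diagonal entries (1,1,1,1,1,1,1,1).

Reading off H_k = ker ∂_k / im ∂_{k+1}:

  H_0: rank C_0 − rank ∂_1 = 9 − 8 = 1, and the invariant factors of ∂_1 are all 1, so H_0 ≅ Z.
  H_1: rank ker ∂_1 − rank ∂_2 = (12 − 8) − 0 = 4, and there is no ∂_2, so H_1 ≅ Z^4.

As a check, the Euler characteristic is 9 − 12 = -3, which agrees with 1 − 4 = -3.

H_0 = Z,  H_1 = Z^4.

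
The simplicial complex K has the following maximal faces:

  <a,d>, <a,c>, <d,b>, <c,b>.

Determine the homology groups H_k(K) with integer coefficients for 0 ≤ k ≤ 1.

Fix the vertex order a < b < c < d and write every simplex with vertices in increasing order. Then dim K = 1 and the simplices of K are:

  0-simplices (4): a, b, c, d
  1-simplices (4): ac, ad, bc, bd

giving chain groups C_0 ≅ Z^4, C_1 ≅ Z^4.

Boundary ∂_1: C_1 → C_0 maps an edge to its endpoints' difference, ∂[p,q] = q − p.
The resulting 4×4 matrix has rank 3, and its Smith normal form has invariant factors (1,1,1).

Now H_k = ker ∂_k / im ∂_{k+1}, so:

  H_0: rank C_0 − rank ∂_1 = 4 − 3 = 1, and the invariant factors of ∂_1 are all 1, so H_0 = Z.
  H_1: rank ker ∂_1 − rank ∂_2 = (4 − 3) − 0 = 1, and there is no ∂_2, so H_1 = Z.

As a check, the Euler characteristic is 4 − 4 = 0, which agrees with 1 − 1 = 0.

H_0 = Z,  H_1 = Z.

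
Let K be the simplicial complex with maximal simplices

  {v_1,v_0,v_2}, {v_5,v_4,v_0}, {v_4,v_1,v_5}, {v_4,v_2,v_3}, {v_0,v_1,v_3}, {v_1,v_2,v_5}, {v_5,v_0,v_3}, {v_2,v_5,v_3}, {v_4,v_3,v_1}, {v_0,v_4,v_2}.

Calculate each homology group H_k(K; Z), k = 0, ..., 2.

We work with the vertex ordering v_0 < v_1 < v_2 < v_3 < v_4 < v_5. The simplices of K, each written with vertices in increasing order, are:

  0-simplices (6): [v_0], [v_1], [v_2], [v_3], [v_4], [v_5]
  1-simplices (15): (15 of them)
  2-simplices (10): [v_0,v_1,v_2], [v_0,v_1,v_3], [v_0,v_2,v_4], [v_0,v_3,v_5], [v_0,v_4,v_5], [v_1,v_2,v_5], [v_1,v_3,v_4], [v_1,v_4,v_5], [v_2,v_3,v_4], [v_2,v_3,v_5]

Hence C_0 ≅ Z^6, C_1 ≅ Z^15, C_2 ≅ Z^10.

Boundary ∂_1: C_1 → C_0 is given by ∂[p,q] = [q] − [p].
The resulting 6×15 matrix has rank 5, and its Smith normal form has invariant factors (1,1,1,1,1).

The boundary map ∂_2: C_2 → C_1 acts by ∂[p,q,r] = [q,r] − [p,r] + [p,q]. For instance
  ∂[v_1,v_4,v_5] = [v_4,v_5] − [v_1,v_5] + [v_1,v_4],
  ∂[v_1,v_3,v_4] = [v_3,v_4] − [v_1,v_4] + [v_1,v_3].
As a 15×10 matrix over Z this has rank 10, with invariant factors (1,1,1,1,1,1,1,1,1,2).

Computing H_k = (kernel of ∂_k) / (image of ∂_{k+1}):

  H_0: rank C_0 − rank ∂_1 = 6 − 5 = 1, and the invariant factors of ∂_1 are all 1, so H_0 ≅ Z.
  H_1: rank ker ∂_1 − rank ∂_2 = (15 − 5) − 10 = 0, and ∂_2 has invariant factor 2 > 1, so H_1 ≅ Z/2Z.
  H_2: rank ker ∂_2 − rank ∂_3 = (10 − 10) − 0 = 0, and there is no ∂_3, so H_2 ≅ 0.

(K is a triangulation of the real projective plane RP^2.)

H_0 = Z,  H_1 = Z/2Z,  H_2 = 0.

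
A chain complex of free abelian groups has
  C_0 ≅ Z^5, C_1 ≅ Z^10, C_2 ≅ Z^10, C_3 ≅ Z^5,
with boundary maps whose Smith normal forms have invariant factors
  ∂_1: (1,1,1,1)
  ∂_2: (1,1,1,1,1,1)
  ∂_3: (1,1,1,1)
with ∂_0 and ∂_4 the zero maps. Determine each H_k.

H_0 ≅ Z,  H_1 = 0,  H_2 = 0,  H_3 ≅ Z.

H_0: b_0 = 5 − 0 − 4 = 1; torsion from ∂_1 factors > 1: none. So H_0 ≅ Z.
H_1: b_1 = 10 − 4 − 6 = 0; torsion from ∂_2 factors > 1: none. So H_1 ≅ 0.
H_2: b_2 = 10 − 6 − 4 = 0; torsion from ∂_3 factors > 1: none. So H_2 ≅ 0.
H_3: b_3 = 5 − 4 − 0 = 1; torsion from ∂_4 factors > 1: none. So H_3 ≅ Z.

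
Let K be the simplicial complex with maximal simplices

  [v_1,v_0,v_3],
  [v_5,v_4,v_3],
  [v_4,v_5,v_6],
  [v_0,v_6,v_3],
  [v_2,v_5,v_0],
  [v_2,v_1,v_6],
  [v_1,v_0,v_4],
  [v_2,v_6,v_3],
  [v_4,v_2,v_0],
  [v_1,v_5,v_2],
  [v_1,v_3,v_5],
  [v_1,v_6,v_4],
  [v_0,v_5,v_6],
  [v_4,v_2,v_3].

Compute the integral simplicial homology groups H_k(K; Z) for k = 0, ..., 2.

H_0 = Z,  H_1 = Z^2,  H_2 = Z.

Take the total order v_0 < v_1 < v_2 < v_3 < v_4 < v_5 < v_6 on the vertex set. Then K (dimension 2) consists of the simplices:

  0-simplices (7): [v_0], [v_1], [v_2], [v_3], [v_4], [v_5], [v_6]
  1-simplices (21): (21 of them)
  2-simplices (14): (14 of them)

so the chain groups are C_0 ≅ Z^7, C_1 ≅ Z^21, C_2 ≅ Z^14.

The boundary map ∂_1: C_1 → C_0 sends each edge [p,q] (with p < q) to q − p. For instance
  ∂[v_2,v_3] = [v_3] − [v_2].
The resulting 7×21 matrix has rank 6, and its Smith normal form has invariant factors (1,1,1,1,1,1).

Boundary ∂_2: C_2 → C_1 sends each 2-simplex [p,q,r] to [q,r] − [p,r] + [p,q]. For instance
  ∂[v_0,v_5,v_6] = [v_5,v_6] − [v_0,v_6] + [v_0,v_5],
  ∂[v_1,v_3,v_5] = [v_3,v_5] − [v_1,v_5] + [v_1,v_3].
This gives a 21×14 integer matrix of rank 13; reducing to Smith normal form yields diagonal entries (1,1,1,1,1,1,1,1,1,1,1,1,1).

From H_k ≅ ker(∂_k) / im(∂_{k+1}) we obtain:

  H_0: rank C_0 − rank ∂_1 = 7 − 6 = 1, and the invariant factors of ∂_1 are all 1, so H_0 ≅ Z.
  H_1: rank ker ∂_1 − rank ∂_2 = (21 − 6) − 13 = 2, and the invariant factors of ∂_2 are all 1, so H_1 ≅ Z^2.
  H_2: rank ker ∂_2 − rank ∂_3 = (14 − 13) − 0 = 1, and there is no ∂_3, so H_2 ≅ Z.

As a check, the Euler characteristic is 7 − 21 + 14 = 0, which agrees with 1 − 2 + 1 = 0.
(K is a triangulation of the torus T^2.)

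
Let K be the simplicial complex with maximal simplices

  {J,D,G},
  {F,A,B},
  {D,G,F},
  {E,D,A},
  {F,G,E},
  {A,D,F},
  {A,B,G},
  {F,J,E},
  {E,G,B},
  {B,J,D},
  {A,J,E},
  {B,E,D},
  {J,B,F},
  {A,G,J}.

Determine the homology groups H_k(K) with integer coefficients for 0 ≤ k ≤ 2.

Take the total order A < B < D < E < F < G < J on the vertex set. Then K (dimension 2) consists of the simplices:

  0-simplices (7): A, B, D, E, F, G, J
  1-simplices (21): AB, AD, AE, AF, AG, AJ, BD, BE, BF, BG, BJ, DE, DF, DG, DJ, EF, EG, EJ, FG, FJ, GJ
  2-simplices (14): ABF, ABG, ADE, ADF, AEJ, AGJ, BDE, BDJ, BEG, BFJ, DFG, DGJ, EFG, EFJ

so the chain groups are C_0 ≅ Z^7, C_1 ≅ Z^21, C_2 ≅ Z^14.

The boundary map ∂_1: C_1 → C_0 is given by ∂[p,q] = [q] − [p]. For instance
  ∂AG = G − A.
The resulting 7×21 matrix has rank 6, and its Smith normal form has invariant factors (1,1,1,1,1,1).

∂_2: C_2 → C_1 maps a triangle to the signed sum of its edges. For instance
  ∂BDJ = DJ − BJ + BD,
  ∂AGJ = GJ − AJ + AG.
The resulting 21×14 matrix has rank 13, and its Smith normal form has invariant factors (1,1,1,1,1,1,1,1,1,1,1,1,1).

Reading off H_k = ker ∂_k / im ∂_{k+1}:

  H_0: rank C_0 − rank ∂_1 = 7 − 6 = 1, and the invariant factors of ∂_1 are all 1, so H_0 ≅ Z.
  H_1: rank ker ∂_1 − rank ∂_2 = (21 − 6) − 13 = 2, and the invariant factors of ∂_2 are all 1, so H_1 ≅ Z^2.
  H_2: rank ker ∂_2 − rank ∂_3 = (14 − 13) − 0 = 1, and there is no ∂_3, so H_2 ≅ Z.

(K is a triangulation of the torus T^2.)

H_0 ≅ Z,  H_1 ≅ Z^2,  H_2 ≅ Z.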